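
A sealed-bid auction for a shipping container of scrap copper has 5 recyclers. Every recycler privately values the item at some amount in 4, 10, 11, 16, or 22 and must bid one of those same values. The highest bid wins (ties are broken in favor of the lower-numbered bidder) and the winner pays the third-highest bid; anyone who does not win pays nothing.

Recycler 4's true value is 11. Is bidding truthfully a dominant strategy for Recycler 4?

No

Consider the case where Recycler 1 bids 4, Recycler 2 bids 4, Recycler 3 bids 4 and Recycler 5 bids 16.
Truthful bid 11: loses, pays 0, utility 0.
Bid 16 instead: wins, pays 4, utility 11 - 4 = 7.
Since 7 > 0, bidding 16 is strictly better here, so truthful bidding is not dominant.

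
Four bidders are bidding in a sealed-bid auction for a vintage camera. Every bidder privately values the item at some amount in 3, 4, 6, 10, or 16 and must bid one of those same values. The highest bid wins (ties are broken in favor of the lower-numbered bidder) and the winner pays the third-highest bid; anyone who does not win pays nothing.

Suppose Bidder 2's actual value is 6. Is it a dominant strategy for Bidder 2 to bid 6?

Consider the case where Bidder 1 bids 3, Bidder 3 bids 3 and Bidder 4 bids 10.
Truthful bid 6: loses, pays 0, utility 0.
Bid 10 instead: wins, pays 3, utility 6 - 3 = 3.
Since 3 > 0, bidding 10 is strictly better here, so truthful bidding is not dominant.

No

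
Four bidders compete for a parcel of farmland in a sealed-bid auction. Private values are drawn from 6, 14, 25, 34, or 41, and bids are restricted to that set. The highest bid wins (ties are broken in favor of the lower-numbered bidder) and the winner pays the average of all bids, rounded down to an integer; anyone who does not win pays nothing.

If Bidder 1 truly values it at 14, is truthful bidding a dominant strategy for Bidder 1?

No

Consider the case where Bidder 2 bids 6, Bidder 3 bids 6 and Bidder 4 bids 6.
Truthful bid 14: wins, pays 8, utility 14 - 8 = 6.
Bid 6 instead: wins, pays 6, utility 14 - 6 = 8.
Since 8 > 6, bidding 6 is strictly better here, so truthful bidding is not dominant.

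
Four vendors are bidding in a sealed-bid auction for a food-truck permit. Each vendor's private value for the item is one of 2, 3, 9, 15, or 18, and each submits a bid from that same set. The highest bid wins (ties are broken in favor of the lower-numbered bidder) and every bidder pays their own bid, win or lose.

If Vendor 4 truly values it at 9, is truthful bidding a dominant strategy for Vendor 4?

No

Consider the case where Vendor 1 bids 2, Vendor 2 bids 2 and Vendor 3 bids 2.
Truthful bid 9: wins, pays 9, utility 9 - 9 = 0.
Bid 3 instead: wins, pays 3, utility 9 - 3 = 6.
Since 6 > 0, bidding 3 is strictly better here, so truthful bidding is not dominant.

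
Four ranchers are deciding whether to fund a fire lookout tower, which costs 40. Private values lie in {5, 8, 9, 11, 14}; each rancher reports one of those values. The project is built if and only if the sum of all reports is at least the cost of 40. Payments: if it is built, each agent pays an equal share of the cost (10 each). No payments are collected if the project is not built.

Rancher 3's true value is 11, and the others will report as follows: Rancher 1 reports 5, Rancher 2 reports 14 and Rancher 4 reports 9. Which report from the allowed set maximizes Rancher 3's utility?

14

Report 5: project not built, utility 0.
Report 8: project not built, utility 0.
Report 9: project not built, utility 0.
Report 11: project not built, utility 0.
Report 14: project built, pays 10, utility 11 - 10 = 1.
The best choice is 14 with utility 1.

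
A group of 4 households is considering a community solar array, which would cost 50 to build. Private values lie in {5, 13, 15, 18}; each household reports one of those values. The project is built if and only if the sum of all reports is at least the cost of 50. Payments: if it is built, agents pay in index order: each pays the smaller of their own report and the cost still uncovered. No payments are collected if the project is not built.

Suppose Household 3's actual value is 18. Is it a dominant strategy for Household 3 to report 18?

Consider the case where Household 1 reports 5, Household 2 reports 13 and Household 4 reports 18.
Truthful report 18: project built, pays 18, utility 18 - 18 = 0.
Report 15 instead: project built, pays 15, utility 18 - 15 = 3.
Since 3 > 0, reporting 15 is strictly better here, so truthful reporting is not dominant.

No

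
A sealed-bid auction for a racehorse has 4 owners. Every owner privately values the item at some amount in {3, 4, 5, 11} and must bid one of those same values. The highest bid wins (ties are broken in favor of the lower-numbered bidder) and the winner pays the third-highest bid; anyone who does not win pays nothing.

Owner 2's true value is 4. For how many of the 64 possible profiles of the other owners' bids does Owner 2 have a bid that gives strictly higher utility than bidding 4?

6

Others bid (3, 3, 5): truth gives 0; bid 5 gives 1 > 0. Violating.
Others bid (3, 3, 11): truth gives 0; bid 11 gives 1 > 0. Violating.
Others bid (3, 5, 3): truth gives 0; bid 5 gives 1 > 0. Violating.
Others bid (3, 11, 3): truth gives 0; bid 11 gives 1 > 0. Violating.
Others bid (3, 3, 3): truth gives 1; no alternative beats it.
Others bid (3, 3, 4): truth gives 1; no alternative beats it.
(Checking all 64 profiles: 6 have a profitable deviation, 58 do not.)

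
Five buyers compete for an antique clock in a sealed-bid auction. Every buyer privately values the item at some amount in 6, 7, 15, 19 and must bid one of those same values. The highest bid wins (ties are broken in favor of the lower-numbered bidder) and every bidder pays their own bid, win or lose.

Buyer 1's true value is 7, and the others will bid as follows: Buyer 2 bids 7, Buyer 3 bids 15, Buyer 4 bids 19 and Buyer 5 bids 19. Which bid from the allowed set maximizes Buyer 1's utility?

Bid 6: loses but pays 6, utility -6.
Bid 7: loses but pays 7, utility -7.
Bid 15: loses but pays 15, utility -15.
Bid 19: wins, pays 19, utility 7 - 19 = -12.
The best choice is 6 with utility -6.

6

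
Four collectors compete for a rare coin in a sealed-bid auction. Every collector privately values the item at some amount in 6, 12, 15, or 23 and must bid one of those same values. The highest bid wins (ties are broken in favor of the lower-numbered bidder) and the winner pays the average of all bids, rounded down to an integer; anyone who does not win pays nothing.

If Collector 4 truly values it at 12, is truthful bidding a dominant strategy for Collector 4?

No

Consider the case where Collector 1 bids 6, Collector 2 bids 6 and Collector 3 bids 12.
Truthful bid 12: loses, pays 0, utility 0.
Bid 15 instead: wins, pays 9, utility 12 - 9 = 3.
Since 3 > 0, bidding 15 is strictly better here, so truthful bidding is not dominant.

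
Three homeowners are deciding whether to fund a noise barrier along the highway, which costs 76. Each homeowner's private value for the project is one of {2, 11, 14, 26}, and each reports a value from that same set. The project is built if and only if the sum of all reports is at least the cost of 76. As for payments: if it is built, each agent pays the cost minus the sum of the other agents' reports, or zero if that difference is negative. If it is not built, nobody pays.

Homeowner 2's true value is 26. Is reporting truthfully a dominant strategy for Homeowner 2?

Check each profile of the others' reports and compare truth against every alternative report.
Others report (26, 26): truth gives 2, best alternative gives 0.
Others report (2, 2): truth gives 0, best alternative gives 0.
Others report (2, 11): truth gives 0, best alternative gives 0.
Others report (2, 14): truth gives 0, best alternative gives 0.
Others report (2, 26): truth gives 0, best alternative gives 0.
Others report (11, 2): truth gives 0, best alternative gives 0.
(Remaining 10 profiles checked similarly; truth is weakly best in each.)
In every case the truthful report is at least as good as any alternative, so it is a dominant strategy.

Yes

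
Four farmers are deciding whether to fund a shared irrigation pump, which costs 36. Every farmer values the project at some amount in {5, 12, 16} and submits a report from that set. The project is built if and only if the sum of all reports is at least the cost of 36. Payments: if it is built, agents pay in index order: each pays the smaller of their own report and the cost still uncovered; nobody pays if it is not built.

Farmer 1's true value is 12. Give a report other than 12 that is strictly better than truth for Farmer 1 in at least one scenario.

5

Suppose Farmer 2 reports 5, Farmer 3 reports 12 and Farmer 4 reports 16.
Report 12: project built, pays 12, utility 12 - 12 = 0.
Report 5: project built, pays 5, utility 12 - 5 = 7.
So reporting 5 beats truth here (7 > 0).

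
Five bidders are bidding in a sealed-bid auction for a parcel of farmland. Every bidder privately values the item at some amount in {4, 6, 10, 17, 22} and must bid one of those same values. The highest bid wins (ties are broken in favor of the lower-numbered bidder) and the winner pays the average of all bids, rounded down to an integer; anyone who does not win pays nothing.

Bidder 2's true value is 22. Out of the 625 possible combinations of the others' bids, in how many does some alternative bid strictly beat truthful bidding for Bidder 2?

Others bid (4, 4, 4, 4): truth gives 15; bid 6 gives 18 > 15. Violating.
Others bid (4, 4, 4, 6): truth gives 14; bid 6 gives 18 > 14. Violating.
Others bid (4, 4, 4, 10): truth gives 14; bid 10 gives 16 > 14. Violating.
Others bid (4, 4, 4, 17): truth gives 12; bid 17 gives 13 > 12. Violating.
Others bid (4, 4, 4, 22): truth gives 11; no alternative beats it.
Others bid (4, 4, 6, 22): truth gives 11; no alternative beats it.
(Checking all 625 profiles: 192 have a profitable deviation, 433 do not.)

192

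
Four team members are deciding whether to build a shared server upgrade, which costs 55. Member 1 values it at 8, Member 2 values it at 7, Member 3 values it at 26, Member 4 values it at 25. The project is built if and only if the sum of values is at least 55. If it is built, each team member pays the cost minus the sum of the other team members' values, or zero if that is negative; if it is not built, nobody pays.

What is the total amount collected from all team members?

Total value 66 ≥ cost 55, so it is built.
Member 1: others sum to 58; max(0, 55 - 58) = 0.
Member 2: others sum to 59; max(0, 55 - 59) = 0.
Member 3: others sum to 40; max(0, 55 - 40) = 15.
Member 4: others sum to 41; max(0, 55 - 41) = 14.
Total collected = 0 + 0 + 15 + 14 = 29.

29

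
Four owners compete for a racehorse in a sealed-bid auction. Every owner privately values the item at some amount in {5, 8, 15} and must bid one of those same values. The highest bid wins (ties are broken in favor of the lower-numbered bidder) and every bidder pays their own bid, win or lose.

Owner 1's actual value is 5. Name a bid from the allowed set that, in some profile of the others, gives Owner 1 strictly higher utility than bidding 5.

8

Suppose Owner 2 bids 5, Owner 3 bids 5 and Owner 4 bids 8.
Bid 5: loses but pays 5, utility -5.
Bid 8: wins, pays 8, utility 5 - 8 = -3.
So bidding 8 beats truth here (-3 > -5).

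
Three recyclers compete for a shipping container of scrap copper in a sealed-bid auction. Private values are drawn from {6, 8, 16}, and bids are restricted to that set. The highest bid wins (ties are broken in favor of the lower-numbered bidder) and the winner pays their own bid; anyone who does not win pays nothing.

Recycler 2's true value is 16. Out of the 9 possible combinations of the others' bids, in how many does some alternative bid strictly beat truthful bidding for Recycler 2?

Others bid (6, 6): truth gives 0; bid 8 gives 8 > 0. Violating.
Others bid (6, 8): truth gives 0; bid 8 gives 8 > 0. Violating.
Others bid (6, 16): truth gives 0; no alternative beats it.
Others bid (8, 6): truth gives 0; no alternative beats it.
(Checking all 9 profiles: 2 have a profitable deviation, 7 do not.)

2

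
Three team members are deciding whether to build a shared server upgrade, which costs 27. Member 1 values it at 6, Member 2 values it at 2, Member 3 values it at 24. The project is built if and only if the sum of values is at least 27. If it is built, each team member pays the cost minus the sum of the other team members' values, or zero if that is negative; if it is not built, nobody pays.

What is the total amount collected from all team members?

Total value 32 ≥ cost 27, so it is built.
Member 1: others sum to 26; max(0, 27 - 26) = 1.
Member 2: others sum to 30; max(0, 27 - 30) = 0.
Member 3: others sum to 8; max(0, 27 - 8) = 19.
Total collected = 1 + 0 + 19 = 20.

20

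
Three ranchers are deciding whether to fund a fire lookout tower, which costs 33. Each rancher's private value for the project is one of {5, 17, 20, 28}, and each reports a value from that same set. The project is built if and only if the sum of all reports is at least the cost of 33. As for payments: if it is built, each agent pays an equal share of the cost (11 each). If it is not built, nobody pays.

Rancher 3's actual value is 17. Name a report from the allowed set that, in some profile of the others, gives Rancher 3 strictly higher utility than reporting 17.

Suppose Rancher 1 reports 5 and Rancher 2 reports 5.
Report 17: project not built, utility 0.
Report 28: project built, pays 11, utility 17 - 11 = 6.
So reporting 28 beats truth here (6 > 0).

28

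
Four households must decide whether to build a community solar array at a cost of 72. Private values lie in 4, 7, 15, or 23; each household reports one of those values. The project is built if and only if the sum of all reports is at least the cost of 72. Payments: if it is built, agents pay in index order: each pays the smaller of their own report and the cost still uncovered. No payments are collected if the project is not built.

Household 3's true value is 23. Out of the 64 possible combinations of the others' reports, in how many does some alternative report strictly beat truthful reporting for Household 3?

Others report (15, 23, 23): truth gives 0; report 15 gives 8 > 0. Violating.
Others report (23, 15, 23): truth gives 0; report 15 gives 8 > 0. Violating.
Others report (23, 23, 15): truth gives 0; report 15 gives 8 > 0. Violating.
Others report (23, 23, 23): truth gives 0; report 4 gives 19 > 0. Violating.
Others report (4, 4, 4): truth gives 0; no alternative beats it.
Others report (4, 4, 7): truth gives 0; no alternative beats it.
(Checking all 64 profiles: 4 have a profitable deviation, 60 do not.)

4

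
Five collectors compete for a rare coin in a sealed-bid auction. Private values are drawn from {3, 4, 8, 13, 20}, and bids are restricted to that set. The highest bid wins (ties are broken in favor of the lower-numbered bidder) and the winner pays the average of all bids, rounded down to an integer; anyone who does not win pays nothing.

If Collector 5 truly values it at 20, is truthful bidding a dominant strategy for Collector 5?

No

Consider the case where Collector 1 bids 3, Collector 2 bids 3, Collector 3 bids 3 and Collector 4 bids 3.
Truthful bid 20: wins, pays 6, utility 20 - 6 = 14.
Bid 4 instead: wins, pays 3, utility 20 - 3 = 17.
Since 17 > 14, bidding 4 is strictly better here, so truthful bidding is not dominant.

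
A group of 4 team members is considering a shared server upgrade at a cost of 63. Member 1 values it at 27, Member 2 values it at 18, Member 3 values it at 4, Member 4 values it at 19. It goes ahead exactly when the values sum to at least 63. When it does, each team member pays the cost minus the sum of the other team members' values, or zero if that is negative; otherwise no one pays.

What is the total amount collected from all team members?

49

Total value 68 ≥ cost 63, so it is built.
Member 1: others sum to 41; max(0, 63 - 41) = 22.
Member 2: others sum to 50; max(0, 63 - 50) = 13.
Member 3: others sum to 64; max(0, 63 - 64) = 0.
Member 4: others sum to 49; max(0, 63 - 49) = 14.
Total collected = 22 + 13 + 0 + 14 = 49.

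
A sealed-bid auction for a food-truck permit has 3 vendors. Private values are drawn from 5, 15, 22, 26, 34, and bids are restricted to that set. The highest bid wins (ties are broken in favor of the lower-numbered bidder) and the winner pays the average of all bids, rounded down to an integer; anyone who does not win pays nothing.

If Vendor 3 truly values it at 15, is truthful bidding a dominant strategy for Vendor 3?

Consider the case where Vendor 1 bids 5 and Vendor 2 bids 15.
Truthful bid 15: loses, pays 0, utility 0.
Bid 22 instead: wins, pays 14, utility 15 - 14 = 1.
Since 1 > 0, bidding 22 is strictly better here, so truthful bidding is not dominant.

No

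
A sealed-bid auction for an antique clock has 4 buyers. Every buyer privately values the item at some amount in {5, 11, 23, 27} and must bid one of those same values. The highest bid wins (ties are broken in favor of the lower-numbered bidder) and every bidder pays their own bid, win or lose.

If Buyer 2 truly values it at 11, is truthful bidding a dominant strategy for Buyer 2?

No

Consider the case where Buyer 1 bids 5, Buyer 3 bids 5 and Buyer 4 bids 23.
Truthful bid 11: loses but pays 11, utility -11.
Bid 5 instead: loses but pays 5, utility -5.
Since -5 > -11, bidding 5 is strictly better here, so truthful bidding is not dominant.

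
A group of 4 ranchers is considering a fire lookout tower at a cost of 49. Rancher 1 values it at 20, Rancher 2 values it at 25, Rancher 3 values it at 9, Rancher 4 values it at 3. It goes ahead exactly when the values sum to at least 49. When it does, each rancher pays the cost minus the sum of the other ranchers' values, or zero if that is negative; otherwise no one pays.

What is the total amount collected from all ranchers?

Total value 57 ≥ cost 49, so it is built.
Rancher 1: others sum to 37; max(0, 49 - 37) = 12.
Rancher 2: others sum to 32; max(0, 49 - 32) = 17.
Rancher 3: others sum to 48; max(0, 49 - 48) = 1.
Rancher 4: others sum to 54; max(0, 49 - 54) = 0.
Total collected = 12 + 17 + 1 + 0 = 30.

30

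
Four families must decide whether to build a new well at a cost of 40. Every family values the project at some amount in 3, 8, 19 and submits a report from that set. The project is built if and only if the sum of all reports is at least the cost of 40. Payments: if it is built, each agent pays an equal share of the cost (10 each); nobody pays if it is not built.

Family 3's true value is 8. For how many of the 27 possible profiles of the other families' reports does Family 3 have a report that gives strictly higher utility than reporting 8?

3

Others report (8, 8, 19): truth gives -2; report 3 gives 0 > -2. Violating.
Others report (8, 19, 8): truth gives -2; report 3 gives 0 > -2. Violating.
Others report (19, 8, 8): truth gives -2; report 3 gives 0 > -2. Violating.
Others report (3, 3, 3): truth gives 0; no alternative beats it.
Others report (3, 3, 8): truth gives 0; no alternative beats it.
(Checking all 27 profiles: 3 have a profitable deviation, 24 do not.)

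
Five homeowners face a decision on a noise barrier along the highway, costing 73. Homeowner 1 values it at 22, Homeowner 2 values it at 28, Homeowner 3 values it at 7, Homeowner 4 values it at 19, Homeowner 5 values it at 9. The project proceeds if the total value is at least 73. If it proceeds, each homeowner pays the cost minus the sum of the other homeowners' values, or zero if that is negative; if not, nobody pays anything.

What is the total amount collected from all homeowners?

Total value 85 ≥ cost 73, so it is built.
Homeowner 1: others sum to 63; max(0, 73 - 63) = 10.
Homeowner 2: others sum to 57; max(0, 73 - 57) = 16.
Homeowner 3: others sum to 78; max(0, 73 - 78) = 0.
Homeowner 4: others sum to 66; max(0, 73 - 66) = 7.
Homeowner 5: others sum to 76; max(0, 73 - 76) = 0.
Total collected = 10 + 16 + 0 + 7 + 0 = 33.

33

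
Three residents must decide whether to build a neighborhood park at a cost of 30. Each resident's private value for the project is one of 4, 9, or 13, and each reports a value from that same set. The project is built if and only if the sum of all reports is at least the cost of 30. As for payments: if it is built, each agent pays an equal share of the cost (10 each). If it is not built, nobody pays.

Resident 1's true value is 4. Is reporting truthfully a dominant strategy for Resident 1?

Check each profile of the others' reports and compare truth against every alternative report.
Others report (9, 13): truth gives 0, best alternative gives -6.
Others report (13, 9): truth gives 0, best alternative gives -6.
Others report (13, 13): truth gives -6, best alternative gives -6.
Others report (4, 4): truth gives 0, best alternative gives 0.
Others report (4, 9): truth gives 0, best alternative gives 0.
Others report (4, 13): truth gives 0, best alternative gives 0.
(Remaining 3 profiles checked similarly; truth is weakly best in each.)
In every case the truthful report is at least as good as any alternative, so it is a dominant strategy.

Yes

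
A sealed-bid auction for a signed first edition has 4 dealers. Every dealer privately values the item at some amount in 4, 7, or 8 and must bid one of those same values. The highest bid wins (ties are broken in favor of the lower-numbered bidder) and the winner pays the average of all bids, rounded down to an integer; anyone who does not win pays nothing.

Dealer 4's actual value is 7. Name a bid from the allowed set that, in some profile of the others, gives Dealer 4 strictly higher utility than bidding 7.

Suppose Dealer 1 bids 4, Dealer 2 bids 4 and Dealer 3 bids 7.
Bid 7: loses, pays 0, utility 0.
Bid 8: wins, pays 5, utility 7 - 5 = 2.
So bidding 8 beats truth here (2 > 0).

8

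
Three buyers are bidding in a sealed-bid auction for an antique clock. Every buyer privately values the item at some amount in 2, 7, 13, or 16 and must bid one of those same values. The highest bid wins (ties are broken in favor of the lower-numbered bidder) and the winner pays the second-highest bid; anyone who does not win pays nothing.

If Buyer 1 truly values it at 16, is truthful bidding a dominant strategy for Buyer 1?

Check each profile of the others' bids and compare truth against every alternative bid.
Others bid (2, 2): truth gives 14, best alternative gives 14.
Others bid (2, 7): truth gives 9, best alternative gives 9.
Others bid (7, 2): truth gives 9, best alternative gives 9.
Others bid (7, 7): truth gives 9, best alternative gives 9.
Others bid (2, 13): truth gives 3, best alternative gives 3.
Others bid (7, 13): truth gives 3, best alternative gives 3.
(Remaining 10 profiles checked similarly; truth is weakly best in each.)
In every case the truthful bid is at least as good as any alternative, so it is a dominant strategy.

Yes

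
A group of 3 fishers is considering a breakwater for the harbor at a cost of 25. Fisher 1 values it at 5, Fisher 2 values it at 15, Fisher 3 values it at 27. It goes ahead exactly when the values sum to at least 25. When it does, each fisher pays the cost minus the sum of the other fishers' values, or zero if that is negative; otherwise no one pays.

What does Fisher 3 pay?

5

Total value 47 ≥ cost 25, so the project is built.
The other fishers' values sum to 20.
Cost minus that sum is 25 - 20 = 5.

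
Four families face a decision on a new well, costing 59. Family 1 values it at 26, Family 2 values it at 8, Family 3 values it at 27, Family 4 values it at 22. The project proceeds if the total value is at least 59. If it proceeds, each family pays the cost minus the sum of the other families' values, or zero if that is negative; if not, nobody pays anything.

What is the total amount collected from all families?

Total value 83 ≥ cost 59, so it is built.
Family 1: others sum to 57; max(0, 59 - 57) = 2.
Family 2: others sum to 75; max(0, 59 - 75) = 0.
Family 3: others sum to 56; max(0, 59 - 56) = 3.
Family 4: others sum to 61; max(0, 59 - 61) = 0.
Total collected = 2 + 0 + 3 + 0 = 5.

5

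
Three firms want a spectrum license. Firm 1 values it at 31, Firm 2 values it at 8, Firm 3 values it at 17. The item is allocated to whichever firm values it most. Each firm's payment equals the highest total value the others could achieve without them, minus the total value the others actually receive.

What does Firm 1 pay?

17

Firm 1 has the highest value and receives the item.
Without Firm 1, the item would go to the next-highest value, 17, so the others could achieve 17.
With Firm 1 present and winning, the others receive nothing, so their total is 0.
Payment = 17 - 0 = 17.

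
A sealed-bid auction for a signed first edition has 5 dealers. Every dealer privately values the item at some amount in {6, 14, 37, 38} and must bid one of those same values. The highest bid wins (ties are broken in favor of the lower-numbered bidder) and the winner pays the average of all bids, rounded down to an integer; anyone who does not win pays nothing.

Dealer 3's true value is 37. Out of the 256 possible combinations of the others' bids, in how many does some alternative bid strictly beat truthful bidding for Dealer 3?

Others bid (6, 6, 6, 6): truth gives 25; bid 14 gives 30 > 25. Violating.
Others bid (6, 6, 6, 14): truth gives 24; bid 14 gives 28 > 24. Violating.
Others bid (6, 6, 6, 38): truth gives 0; bid 38 gives 19 > 0. Violating.
Others bid (6, 6, 14, 6): truth gives 24; bid 14 gives 28 > 24. Violating.
Others bid (6, 6, 6, 37): truth gives 19; no alternative beats it.
Others bid (6, 6, 14, 37): truth gives 17; no alternative beats it.
(Checking all 256 profiles: 108 have a profitable deviation, 148 do not.)

108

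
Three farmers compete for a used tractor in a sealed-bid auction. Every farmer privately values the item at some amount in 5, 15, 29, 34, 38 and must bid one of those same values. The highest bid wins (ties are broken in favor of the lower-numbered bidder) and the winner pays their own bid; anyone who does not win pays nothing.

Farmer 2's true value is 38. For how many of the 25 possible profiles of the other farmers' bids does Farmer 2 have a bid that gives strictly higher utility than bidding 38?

12

Others bid (5, 5): truth gives 0; bid 15 gives 23 > 0. Violating.
Others bid (5, 15): truth gives 0; bid 15 gives 23 > 0. Violating.
Others bid (5, 29): truth gives 0; bid 29 gives 9 > 0. Violating.
Others bid (5, 34): truth gives 0; bid 34 gives 4 > 0. Violating.
Others bid (5, 38): truth gives 0; no alternative beats it.
Others bid (15, 38): truth gives 0; no alternative beats it.
(Checking all 25 profiles: 12 have a profitable deviation, 13 do not.)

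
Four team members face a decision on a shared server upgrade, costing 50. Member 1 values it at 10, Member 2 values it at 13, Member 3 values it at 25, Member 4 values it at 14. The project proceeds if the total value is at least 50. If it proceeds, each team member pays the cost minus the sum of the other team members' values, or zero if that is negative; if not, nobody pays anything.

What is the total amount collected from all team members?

16

Total value 62 ≥ cost 50, so it is built.
Member 1: others sum to 52; max(0, 50 - 52) = 0.
Member 2: others sum to 49; max(0, 50 - 49) = 1.
Member 3: others sum to 37; max(0, 50 - 37) = 13.
Member 4: others sum to 48; max(0, 50 - 48) = 2.
Total collected = 0 + 1 + 13 + 2 = 16.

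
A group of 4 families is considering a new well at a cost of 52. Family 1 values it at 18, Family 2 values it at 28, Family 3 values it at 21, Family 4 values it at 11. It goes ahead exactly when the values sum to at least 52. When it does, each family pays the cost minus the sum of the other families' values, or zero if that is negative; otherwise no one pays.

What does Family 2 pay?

2

Total value 78 ≥ cost 52, so the project is built.
The other families' values sum to 50.
Cost minus that sum is 52 - 50 = 2.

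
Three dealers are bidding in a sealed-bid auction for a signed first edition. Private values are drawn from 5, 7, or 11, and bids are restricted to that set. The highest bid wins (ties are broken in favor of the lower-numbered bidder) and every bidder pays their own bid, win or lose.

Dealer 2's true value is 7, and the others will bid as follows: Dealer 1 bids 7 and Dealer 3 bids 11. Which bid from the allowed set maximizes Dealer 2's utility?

11

Bid 5: loses but pays 5, utility -5.
Bid 7: loses but pays 7, utility -7.
Bid 11: wins, pays 11, utility 7 - 11 = -4.
The best choice is 11 with utility -4.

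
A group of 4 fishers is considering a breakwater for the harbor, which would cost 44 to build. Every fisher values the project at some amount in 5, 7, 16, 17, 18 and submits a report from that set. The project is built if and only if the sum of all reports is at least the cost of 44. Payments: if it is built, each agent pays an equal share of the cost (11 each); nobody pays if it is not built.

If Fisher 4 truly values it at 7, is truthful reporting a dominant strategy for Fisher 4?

No

Consider the case where Fisher 1 reports 5, Fisher 2 reports 16 and Fisher 3 reports 16.
Truthful report 7: project built, pays 11, utility 7 - 11 = -4.
Report 5 instead: project not built, utility 0.
Since 0 > -4, reporting 5 is strictly better here, so truthful reporting is not dominant.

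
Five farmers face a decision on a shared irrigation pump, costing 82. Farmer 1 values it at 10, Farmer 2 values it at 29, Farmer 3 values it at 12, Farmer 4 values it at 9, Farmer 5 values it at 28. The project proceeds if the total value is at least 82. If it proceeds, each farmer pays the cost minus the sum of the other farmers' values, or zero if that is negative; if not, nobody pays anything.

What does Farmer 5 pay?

22

Total value 88 ≥ cost 82, so the project is built.
The other farmers' values sum to 60.
Cost minus that sum is 82 - 60 = 22.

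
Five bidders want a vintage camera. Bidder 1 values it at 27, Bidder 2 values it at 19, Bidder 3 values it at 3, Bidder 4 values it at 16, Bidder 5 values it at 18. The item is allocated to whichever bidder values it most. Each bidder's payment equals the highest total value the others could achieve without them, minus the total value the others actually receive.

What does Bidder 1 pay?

Bidder 1 has the highest value and receives the item.
Without Bidder 1, the item would go to the next-highest value, 19, so the others could achieve 19.
With Bidder 1 present and winning, the others receive nothing, so their total is 0.
Payment = 19 - 0 = 19.

19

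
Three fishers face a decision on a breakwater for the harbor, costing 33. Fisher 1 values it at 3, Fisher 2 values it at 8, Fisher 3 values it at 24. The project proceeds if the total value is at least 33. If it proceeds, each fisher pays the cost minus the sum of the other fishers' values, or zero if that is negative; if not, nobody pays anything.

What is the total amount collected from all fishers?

29

Total value 35 ≥ cost 33, so it is built.
Fisher 1: others sum to 32; max(0, 33 - 32) = 1.
Fisher 2: others sum to 27; max(0, 33 - 27) = 6.
Fisher 3: others sum to 11; max(0, 33 - 11) = 22.
Total collected = 1 + 6 + 22 = 29.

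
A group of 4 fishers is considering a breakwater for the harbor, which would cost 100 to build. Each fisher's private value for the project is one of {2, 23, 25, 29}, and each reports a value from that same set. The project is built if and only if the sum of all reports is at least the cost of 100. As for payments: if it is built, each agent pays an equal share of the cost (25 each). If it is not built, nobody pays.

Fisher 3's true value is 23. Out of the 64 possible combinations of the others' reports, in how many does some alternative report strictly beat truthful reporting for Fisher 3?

16

Others report (23, 25, 29): truth gives -2; report 2 gives 0 > -2. Violating.
Others report (23, 29, 25): truth gives -2; report 2 gives 0 > -2. Violating.
Others report (23, 29, 29): truth gives -2; report 2 gives 0 > -2. Violating.
Others report (25, 23, 29): truth gives -2; report 2 gives 0 > -2. Violating.
Others report (2, 2, 2): truth gives 0; no alternative beats it.
Others report (2, 2, 23): truth gives 0; no alternative beats it.
(Checking all 64 profiles: 16 have a profitable deviation, 48 do not.)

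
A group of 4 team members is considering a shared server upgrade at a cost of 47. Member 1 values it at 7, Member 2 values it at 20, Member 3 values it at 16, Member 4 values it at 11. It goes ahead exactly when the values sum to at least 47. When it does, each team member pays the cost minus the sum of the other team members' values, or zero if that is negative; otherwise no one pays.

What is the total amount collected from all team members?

Total value 54 ≥ cost 47, so it is built.
Member 1: others sum to 47; max(0, 47 - 47) = 0.
Member 2: others sum to 34; max(0, 47 - 34) = 13.
Member 3: others sum to 38; max(0, 47 - 38) = 9.
Member 4: others sum to 43; max(0, 47 - 43) = 4.
Total collected = 0 + 13 + 9 + 4 = 26.

26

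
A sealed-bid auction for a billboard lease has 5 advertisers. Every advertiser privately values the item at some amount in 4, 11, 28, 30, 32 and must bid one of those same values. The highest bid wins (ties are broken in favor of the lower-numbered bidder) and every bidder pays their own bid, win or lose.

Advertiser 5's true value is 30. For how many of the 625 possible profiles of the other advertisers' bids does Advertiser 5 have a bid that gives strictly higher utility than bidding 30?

Others bid (4, 4, 4, 4): truth gives 0; bid 11 gives 19 > 0. Violating.
Others bid (4, 4, 4, 11): truth gives 0; bid 28 gives 2 > 0. Violating.
Others bid (4, 4, 4, 30): truth gives -30; bid 32 gives -2 > -30. Violating.
Others bid (4, 4, 4, 32): truth gives -30; bid 4 gives -4 > -30. Violating.
Others bid (4, 4, 4, 28): truth gives 0; no alternative beats it.
Others bid (4, 4, 11, 28): truth gives 0; no alternative beats it.
(Checking all 625 profiles: 560 have a profitable deviation, 65 do not.)

560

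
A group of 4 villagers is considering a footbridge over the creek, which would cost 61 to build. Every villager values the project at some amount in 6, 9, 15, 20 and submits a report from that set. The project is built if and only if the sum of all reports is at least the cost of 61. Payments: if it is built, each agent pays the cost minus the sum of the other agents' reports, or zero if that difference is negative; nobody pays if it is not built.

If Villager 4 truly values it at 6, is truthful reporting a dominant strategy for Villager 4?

Check each profile of the others' reports and compare truth against every alternative report.
Others report (20, 20, 20): truth gives 5, best alternative gives 5.
Others report (6, 6, 6): truth gives 0, best alternative gives 0.
Others report (6, 6, 9): truth gives 0, best alternative gives 0.
Others report (6, 6, 15): truth gives 0, best alternative gives 0.
Others report (6, 6, 20): truth gives 0, best alternative gives 0.
Others report (6, 9, 6): truth gives 0, best alternative gives 0.
(Remaining 58 profiles checked similarly; truth is weakly best in each.)
In every case the truthful report is at least as good as any alternative, so it is a dominant strategy.

Yes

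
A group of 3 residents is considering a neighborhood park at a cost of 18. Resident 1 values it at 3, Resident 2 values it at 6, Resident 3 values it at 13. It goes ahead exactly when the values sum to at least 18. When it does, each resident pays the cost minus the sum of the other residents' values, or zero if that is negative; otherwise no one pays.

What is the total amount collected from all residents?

11

Total value 22 ≥ cost 18, so it is built.
Resident 1: others sum to 19; max(0, 18 - 19) = 0.
Resident 2: others sum to 16; max(0, 18 - 16) = 2.
Resident 3: others sum to 9; max(0, 18 - 9) = 9.
Total collected = 0 + 2 + 9 = 11.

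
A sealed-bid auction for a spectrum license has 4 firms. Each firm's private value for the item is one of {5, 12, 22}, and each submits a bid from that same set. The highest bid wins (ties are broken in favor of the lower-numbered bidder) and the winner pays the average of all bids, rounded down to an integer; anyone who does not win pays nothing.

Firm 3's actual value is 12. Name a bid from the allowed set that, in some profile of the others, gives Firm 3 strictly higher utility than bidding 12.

Suppose Firm 1 bids 5, Firm 2 bids 12 and Firm 4 bids 5.
Bid 12: loses, pays 0, utility 0.
Bid 22: wins, pays 11, utility 12 - 11 = 1.
So bidding 22 beats truth here (1 > 0).

22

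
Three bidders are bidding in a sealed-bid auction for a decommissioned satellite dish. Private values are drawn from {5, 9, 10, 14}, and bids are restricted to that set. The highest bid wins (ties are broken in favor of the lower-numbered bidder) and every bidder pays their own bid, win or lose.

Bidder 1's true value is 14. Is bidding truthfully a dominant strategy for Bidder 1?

Consider the case where Bidder 2 bids 5 and Bidder 3 bids 5.
Truthful bid 14: wins, pays 14, utility 14 - 14 = 0.
Bid 5 instead: wins, pays 5, utility 14 - 5 = 9.
Since 9 > 0, bidding 5 is strictly better here, so truthful bidding is not dominant.

No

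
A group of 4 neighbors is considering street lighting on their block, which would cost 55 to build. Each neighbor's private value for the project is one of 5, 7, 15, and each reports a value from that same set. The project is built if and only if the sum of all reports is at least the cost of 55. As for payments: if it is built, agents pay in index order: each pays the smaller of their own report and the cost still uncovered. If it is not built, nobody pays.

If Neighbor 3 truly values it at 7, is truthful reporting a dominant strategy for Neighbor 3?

Check each profile of the others' reports and compare truth against every alternative report.
Others report (5, 5, 5): truth gives 0, best alternative gives 0.
Others report (5, 5, 7): truth gives 0, best alternative gives 0.
Others report (5, 5, 15): truth gives 0, best alternative gives 0.
Others report (5, 7, 5): truth gives 0, best alternative gives 0.
Others report (5, 7, 7): truth gives 0, best alternative gives 0.
Others report (5, 7, 15): truth gives 0, best alternative gives 0.
(Remaining 21 profiles checked similarly; truth is weakly best in each.)
In every case the truthful report is at least as good as any alternative, so it is a dominant strategy.

Yes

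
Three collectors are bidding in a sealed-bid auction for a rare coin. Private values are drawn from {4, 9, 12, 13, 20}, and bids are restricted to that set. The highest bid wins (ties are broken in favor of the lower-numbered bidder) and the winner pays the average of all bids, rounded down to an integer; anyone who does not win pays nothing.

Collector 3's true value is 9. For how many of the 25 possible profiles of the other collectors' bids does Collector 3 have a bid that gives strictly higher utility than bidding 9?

Others bid (4, 9): truth gives 0; bid 12 gives 1 > 0. Violating.
Others bid (9, 4): truth gives 0; bid 12 gives 1 > 0. Violating.
Others bid (4, 4): truth gives 4; no alternative beats it.
Others bid (4, 12): truth gives 0; no alternative beats it.
(Checking all 25 profiles: 2 have a profitable deviation, 23 do not.)

2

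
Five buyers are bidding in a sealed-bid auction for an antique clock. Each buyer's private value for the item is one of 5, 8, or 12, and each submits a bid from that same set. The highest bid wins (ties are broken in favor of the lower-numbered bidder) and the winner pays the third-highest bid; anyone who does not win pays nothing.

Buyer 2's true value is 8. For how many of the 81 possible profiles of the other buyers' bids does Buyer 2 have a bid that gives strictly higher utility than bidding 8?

Others bid (5, 5, 5, 12): truth gives 0; bid 12 gives 3 > 0. Violating.
Others bid (5, 5, 12, 5): truth gives 0; bid 12 gives 3 > 0. Violating.
Others bid (5, 12, 5, 5): truth gives 0; bid 12 gives 3 > 0. Violating.
Others bid (8, 5, 5, 5): truth gives 0; bid 12 gives 3 > 0. Violating.
Others bid (5, 5, 5, 5): truth gives 3; no alternative beats it.
Others bid (5, 5, 5, 8): truth gives 3; no alternative beats it.
(Checking all 81 profiles: 4 have a profitable deviation, 77 do not.)

4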